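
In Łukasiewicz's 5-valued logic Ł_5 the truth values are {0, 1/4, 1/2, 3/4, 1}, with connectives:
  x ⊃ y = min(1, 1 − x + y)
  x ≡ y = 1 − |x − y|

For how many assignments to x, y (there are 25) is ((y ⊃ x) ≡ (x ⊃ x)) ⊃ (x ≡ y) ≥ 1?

value 1: 15 assignments (counts)
value 3/4: 4 assignments
value 1/2: 3 assignments
value 1/4: 2 assignments
value 0: 1 assignment
So 15 of the 25 assignments meet the threshold.

15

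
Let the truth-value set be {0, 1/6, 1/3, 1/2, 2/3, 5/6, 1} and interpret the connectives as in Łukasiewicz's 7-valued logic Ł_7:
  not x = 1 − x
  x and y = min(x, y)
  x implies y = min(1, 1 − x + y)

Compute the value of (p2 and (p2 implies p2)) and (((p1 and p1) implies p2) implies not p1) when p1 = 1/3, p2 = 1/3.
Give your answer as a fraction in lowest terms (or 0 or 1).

p2 implies p2 = 1/3 implies 1/3 = 1
p2 and (p2 implies p2) = 1/3 and 1 = 1/3
p1 and p1 = 1/3 and 1/3 = 1/3
(p1 and p1) implies p2 = 1/3 implies 1/3 = 1
not p1 = not 1/3 = 2/3
((p1 and p1) implies p2) implies not p1 = 1 implies 2/3 = 2/3
(p2 and (p2 implies p2)) and (((p1 and p1) implies p2) implies not p1) = 1/3 and 2/3 = 1/3

1/3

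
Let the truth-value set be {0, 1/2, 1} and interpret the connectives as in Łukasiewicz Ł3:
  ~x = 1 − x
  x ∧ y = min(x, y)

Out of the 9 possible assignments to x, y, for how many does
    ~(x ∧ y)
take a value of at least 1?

x = 0, y = 0 ↦ 1  ≥
x = 0, y = 1/2 ↦ 1  ≥
x = 0, y = 1 ↦ 1  ≥
x = 1/2, y = 0 ↦ 1  ≥
x = 1/2, y = 1/2 ↦ 1/2  <
x = 1/2, y = 1 ↦ 1/2  <
x = 1, y = 0 ↦ 1  ≥
x = 1, y = 1/2 ↦ 1/2  <
x = 1, y = 1 ↦ 0  <
So 5 of the 9 assignments meet the threshold.

5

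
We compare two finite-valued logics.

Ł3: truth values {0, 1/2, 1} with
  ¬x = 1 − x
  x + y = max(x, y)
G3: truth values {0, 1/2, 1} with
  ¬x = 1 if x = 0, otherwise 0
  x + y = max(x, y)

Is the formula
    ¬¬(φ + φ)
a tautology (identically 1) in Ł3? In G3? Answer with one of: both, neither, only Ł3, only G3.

neither

In Ł3: at φ = 0 the value is 0 — not a tautology.
In G3: at φ = 0 the value is 0 — not a tautology.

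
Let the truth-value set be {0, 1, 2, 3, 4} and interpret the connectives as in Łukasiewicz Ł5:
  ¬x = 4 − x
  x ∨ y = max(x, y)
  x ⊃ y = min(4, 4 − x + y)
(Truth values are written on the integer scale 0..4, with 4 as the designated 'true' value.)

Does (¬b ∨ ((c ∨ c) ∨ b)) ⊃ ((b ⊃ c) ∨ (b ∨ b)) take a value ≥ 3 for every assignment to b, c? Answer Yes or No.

At b = 0, c = 1, for instance:
¬b = ¬0 = 4
c ∨ c = 1 ∨ 1 = 1
(c ∨ c) ∨ b = 1 ∨ 0 = 1
¬b ∨ ((c ∨ c) ∨ b) = 4 ∨ 1 = 4
b ⊃ c = 0 ⊃ 1 = 4
b ∨ b = 0 ∨ 0 = 0
(b ⊃ c) ∨ (b ∨ b) = 4 ∨ 0 = 4
(¬b ∨ ((c ∨ c) ∨ b)) ⊃ ((b ⊃ c) ∨ (b ∨ b)) = 4 ⊃ 4 = 4
and checking the remaining 24 assignments likewise gives ≥ 3 in every case.

Yes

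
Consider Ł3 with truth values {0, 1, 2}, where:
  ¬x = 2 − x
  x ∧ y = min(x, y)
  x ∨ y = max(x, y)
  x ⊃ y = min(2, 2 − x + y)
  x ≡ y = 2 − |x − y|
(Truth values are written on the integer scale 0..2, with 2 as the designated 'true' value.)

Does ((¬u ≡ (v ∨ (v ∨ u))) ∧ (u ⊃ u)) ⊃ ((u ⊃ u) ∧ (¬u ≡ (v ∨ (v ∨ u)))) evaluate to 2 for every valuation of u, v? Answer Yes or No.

Yes

u = 0, v = 0 ↦ 2
u = 0, v = 1 ↦ 2
u = 0, v = 2 ↦ 2
u = 1, v = 0 ↦ 2
u = 1, v = 1 ↦ 2
u = 1, v = 2 ↦ 2
u = 2, v = 0 ↦ 2
u = 2, v = 1 ↦ 2
u = 2, v = 2 ↦ 2
Every assignment gives a value ≥ 2.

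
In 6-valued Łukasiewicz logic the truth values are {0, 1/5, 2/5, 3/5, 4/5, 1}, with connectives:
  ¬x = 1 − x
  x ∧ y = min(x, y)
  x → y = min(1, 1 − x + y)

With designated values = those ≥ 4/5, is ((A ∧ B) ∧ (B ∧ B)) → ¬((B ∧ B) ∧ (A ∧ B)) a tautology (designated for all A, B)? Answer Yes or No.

Counterexample: take A = 4/5, B = 4/5.
A ∧ B = 4/5 ∧ 4/5 = 4/5
B ∧ B = 4/5 ∧ 4/5 = 4/5
(A ∧ B) ∧ (B ∧ B) = 4/5 ∧ 4/5 = 4/5
(B ∧ B) ∧ (A ∧ B) = 4/5 ∧ 4/5 = 4/5
¬((B ∧ B) ∧ (A ∧ B)) = ¬4/5 = 1/5
((A ∧ B) ∧ (B ∧ B)) → ¬((B ∧ B) ∧ (A ∧ B)) = 4/5 → 1/5 = 2/5
This gives 2/5, which is below 4/5.

No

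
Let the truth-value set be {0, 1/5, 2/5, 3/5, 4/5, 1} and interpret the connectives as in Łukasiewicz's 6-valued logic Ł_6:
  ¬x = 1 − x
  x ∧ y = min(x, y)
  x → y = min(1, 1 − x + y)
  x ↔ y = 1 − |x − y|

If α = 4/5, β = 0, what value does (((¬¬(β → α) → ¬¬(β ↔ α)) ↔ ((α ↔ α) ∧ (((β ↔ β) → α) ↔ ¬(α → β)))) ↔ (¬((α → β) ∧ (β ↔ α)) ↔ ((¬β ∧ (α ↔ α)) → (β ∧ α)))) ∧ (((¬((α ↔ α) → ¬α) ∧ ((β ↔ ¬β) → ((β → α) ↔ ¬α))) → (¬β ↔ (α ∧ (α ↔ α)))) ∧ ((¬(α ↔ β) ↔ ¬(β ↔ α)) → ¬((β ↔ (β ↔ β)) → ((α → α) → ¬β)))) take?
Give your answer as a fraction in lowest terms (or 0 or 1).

0

β → α = 0 → 4/5 = 1
¬(β → α) = ¬1 = 0
¬¬(β → α) = ¬0 = 1
β ↔ α = 0 ↔ 4/5 = 1/5
¬(β ↔ α) = ¬1/5 = 4/5
¬¬(β ↔ α) = ¬4/5 = 1/5
¬¬(β → α) → ¬¬(β ↔ α) = 1 → 1/5 = 1/5
α ↔ α = 4/5 ↔ 4/5 = 1
β ↔ β = 0 ↔ 0 = 1
(β ↔ β) → α = 1 → 4/5 = 4/5
α → β = 4/5 → 0 = 1/5
¬(α → β) = ¬1/5 = 4/5
((β ↔ β) → α) ↔ ¬(α → β) = 4/5 ↔ 4/5 = 1
(α ↔ α) ∧ (((β ↔ β) → α) ↔ ¬(α → β)) = 1 ∧ 1 = 1
(¬¬(β → α) → ¬¬(β ↔ α)) ↔ ((α ↔ α) ∧ (((β ↔ β) → α) ↔ ¬(α → β))) = 1/5 ↔ 1 = 1/5
α → β = 4/5 → 0 = 1/5
β ↔ α = 0 ↔ 4/5 = 1/5
(α → β) ∧ (β ↔ α) = 1/5 ∧ 1/5 = 1/5
¬((α → β) ∧ (β ↔ α)) = ¬1/5 = 4/5
¬β = ¬0 = 1
α ↔ α = 4/5 ↔ 4/5 = 1
¬β ∧ (α ↔ α) = 1 ∧ 1 = 1
β ∧ α = 0 ∧ 4/5 = 0
(¬β ∧ (α ↔ α)) → (β ∧ α) = 1 → 0 = 0
¬((α → β) ∧ (β ↔ α)) ↔ ((¬β ∧ (α ↔ α)) → (β ∧ α)) = 4/5 ↔ 0 = 1/5
((¬¬(β → α) → ¬¬(β ↔ α)) ↔ ((α ↔ α) ∧ (((β ↔ β) → α) ↔ ¬(α → β)))) ↔ (¬((α → β) ∧ (β ↔ α)) ↔ ((¬β ∧ (α ↔ α)) → (β ∧ α))) = 1/5 ↔ 1/5 = 1
α ↔ α = 4/5 ↔ 4/5 = 1
¬α = ¬4/5 = 1/5
(α ↔ α) → ¬α = 1 → 1/5 = 1/5
¬((α ↔ α) → ¬α) = ¬1/5 = 4/5
¬β = ¬0 = 1
β ↔ ¬β = 0 ↔ 1 = 0
β → α = 0 → 4/5 = 1
¬α = ¬4/5 = 1/5
(β → α) ↔ ¬α = 1 ↔ 1/5 = 1/5
(β ↔ ¬β) → ((β → α) ↔ ¬α) = 0 → 1/5 = 1
¬((α ↔ α) → ¬α) ∧ ((β ↔ ¬β) → ((β → α) ↔ ¬α)) = 4/5 ∧ 1 = 4/5
¬β = ¬0 = 1
α ↔ α = 4/5 ↔ 4/5 = 1
α ∧ (α ↔ α) = 4/5 ∧ 1 = 4/5
¬β ↔ (α ∧ (α ↔ α)) = 1 ↔ 4/5 = 4/5
(¬((α ↔ α) → ¬α) ∧ ((β ↔ ¬β) → ((β → α) ↔ ¬α))) → (¬β ↔ (α ∧ (α ↔ α))) = 4/5 → 4/5 = 1
α ↔ β = 4/5 ↔ 0 = 1/5
¬(α ↔ β) = ¬1/5 = 4/5
β ↔ α = 0 ↔ 4/5 = 1/5
¬(β ↔ α) = ¬1/5 = 4/5
¬(α ↔ β) ↔ ¬(β ↔ α) = 4/5 ↔ 4/5 = 1
β ↔ β = 0 ↔ 0 = 1
β ↔ (β ↔ β) = 0 ↔ 1 = 0
α → α = 4/5 → 4/5 = 1
¬β = ¬0 = 1
(α → α) → ¬β = 1 → 1 = 1
(β ↔ (β ↔ β)) → ((α → α) → ¬β) = 0 → 1 = 1
¬((β ↔ (β ↔ β)) → ((α → α) → ¬β)) = ¬1 = 0
(¬(α ↔ β) ↔ ¬(β ↔ α)) → ¬((β ↔ (β ↔ β)) → ((α → α) → ¬β)) = 1 → 0 = 0
((¬((α ↔ α) → ¬α) ∧ ((β ↔ ¬β) → ((β → α) ↔ ¬α))) → (¬β ↔ (α ∧ (α ↔ α)))) ∧ ((¬(α ↔ β) ↔ ¬(β ↔ α)) → ¬((β ↔ (β ↔ β)) → ((α → α) → ¬β))) = 1 ∧ 0 = 0
(((¬¬(β → α) → ¬¬(β ↔ α)) ↔ ((α ↔ α) ∧ (((β ↔ β) → α) ↔ ¬(α → β)))) ↔ (¬((α → β) ∧ (β ↔ α)) ↔ ((¬β ∧ (α ↔ α)) → (β ∧ α)))) ∧ (((¬((α ↔ α) → ¬α) ∧ ((β ↔ ¬β) → ((β → α) ↔ ¬α))) → (¬β ↔ (α ∧ (α ↔ α)))) ∧ ((¬(α ↔ β) ↔ ¬(β ↔ α)) → ¬((β ↔ (β ↔ β)) → ((α → α) → ¬β)))) = 1 ∧ 0 = 0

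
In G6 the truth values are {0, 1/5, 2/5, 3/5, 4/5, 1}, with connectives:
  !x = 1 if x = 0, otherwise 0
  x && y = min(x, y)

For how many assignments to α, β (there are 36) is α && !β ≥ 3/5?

value 1: 1 assignment (counts)
value 4/5: 1 assignment (counts)
value 3/5: 1 assignment (counts)
value 2/5: 1 assignment
value 1/5: 1 assignment
value 0: 31 assignments
So 3 of the 36 assignments meet the threshold.

3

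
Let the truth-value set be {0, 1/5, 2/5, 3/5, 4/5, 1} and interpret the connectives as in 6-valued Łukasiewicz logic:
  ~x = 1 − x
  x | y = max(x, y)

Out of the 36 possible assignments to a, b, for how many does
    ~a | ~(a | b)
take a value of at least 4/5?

value 1: 6 assignments (counts)
value 4/5: 6 assignments (counts)
value 3/5: 6 assignments
value 2/5: 6 assignments
value 1/5: 6 assignments
value 0: 6 assignments
So 12 of the 36 assignments meet the threshold.

12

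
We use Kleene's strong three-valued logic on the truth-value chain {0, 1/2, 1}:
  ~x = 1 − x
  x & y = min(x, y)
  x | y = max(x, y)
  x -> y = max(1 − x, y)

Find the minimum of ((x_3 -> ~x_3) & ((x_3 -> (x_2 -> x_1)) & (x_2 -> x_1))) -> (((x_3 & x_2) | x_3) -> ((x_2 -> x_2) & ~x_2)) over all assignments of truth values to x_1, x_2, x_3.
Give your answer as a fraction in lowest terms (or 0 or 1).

Take x_1 = 0, x_2 = 1/2, x_3 = 1/2:
~x_3 = ~1/2 = 1/2
x_3 -> ~x_3 = 1/2 -> 1/2 = 1/2
x_2 -> x_1 = 1/2 -> 0 = 1/2
x_3 -> (x_2 -> x_1) = 1/2 -> 1/2 = 1/2
x_2 -> x_1 = 1/2 -> 0 = 1/2
(x_3 -> (x_2 -> x_1)) & (x_2 -> x_1) = 1/2 & 1/2 = 1/2
(x_3 -> ~x_3) & ((x_3 -> (x_2 -> x_1)) & (x_2 -> x_1)) = 1/2 & 1/2 = 1/2
x_3 & x_2 = 1/2 & 1/2 = 1/2
(x_3 & x_2) | x_3 = 1/2 | 1/2 = 1/2
x_2 -> x_2 = 1/2 -> 1/2 = 1/2
~x_2 = ~1/2 = 1/2
(x_2 -> x_2) & ~x_2 = 1/2 & 1/2 = 1/2
((x_3 & x_2) | x_3) -> ((x_2 -> x_2) & ~x_2) = 1/2 -> 1/2 = 1/2
((x_3 -> ~x_3) & ((x_3 -> (x_2 -> x_1)) & (x_2 -> x_1))) -> (((x_3 & x_2) | x_3) -> ((x_2 -> x_2) & ~x_2)) = 1/2 -> 1/2 = 1/2
No assignment yields a value below 1/2, so this is the minimum.

1/2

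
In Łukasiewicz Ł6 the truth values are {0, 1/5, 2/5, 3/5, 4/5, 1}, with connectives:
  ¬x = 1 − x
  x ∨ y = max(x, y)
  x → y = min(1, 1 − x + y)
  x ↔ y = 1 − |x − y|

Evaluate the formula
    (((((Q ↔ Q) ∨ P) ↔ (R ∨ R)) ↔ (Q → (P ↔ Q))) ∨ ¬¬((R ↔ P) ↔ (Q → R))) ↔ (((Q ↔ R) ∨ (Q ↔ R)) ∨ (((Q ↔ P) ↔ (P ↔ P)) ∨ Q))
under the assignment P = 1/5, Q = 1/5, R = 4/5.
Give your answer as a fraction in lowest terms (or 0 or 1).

Q ↔ Q = 1/5 ↔ 1/5 = 1
(Q ↔ Q) ∨ P = 1 ∨ 1/5 = 1
R ∨ R = 4/5 ∨ 4/5 = 4/5
((Q ↔ Q) ∨ P) ↔ (R ∨ R) = 1 ↔ 4/5 = 4/5
P ↔ Q = 1/5 ↔ 1/5 = 1
Q → (P ↔ Q) = 1/5 → 1 = 1
(((Q ↔ Q) ∨ P) ↔ (R ∨ R)) ↔ (Q → (P ↔ Q)) = 4/5 ↔ 1 = 4/5
R ↔ P = 4/5 ↔ 1/5 = 2/5
Q → R = 1/5 → 4/5 = 1
(R ↔ P) ↔ (Q → R) = 2/5 ↔ 1 = 2/5
¬((R ↔ P) ↔ (Q → R)) = ¬2/5 = 3/5
¬¬((R ↔ P) ↔ (Q → R)) = ¬3/5 = 2/5
((((Q ↔ Q) ∨ P) ↔ (R ∨ R)) ↔ (Q → (P ↔ Q))) ∨ ¬¬((R ↔ P) ↔ (Q → R)) = 4/5 ∨ 2/5 = 4/5
Q ↔ R = 1/5 ↔ 4/5 = 2/5
Q ↔ R = 1/5 ↔ 4/5 = 2/5
(Q ↔ R) ∨ (Q ↔ R) = 2/5 ∨ 2/5 = 2/5
Q ↔ P = 1/5 ↔ 1/5 = 1
P ↔ P = 1/5 ↔ 1/5 = 1
(Q ↔ P) ↔ (P ↔ P) = 1 ↔ 1 = 1
((Q ↔ P) ↔ (P ↔ P)) ∨ Q = 1 ∨ 1/5 = 1
((Q ↔ R) ∨ (Q ↔ R)) ∨ (((Q ↔ P) ↔ (P ↔ P)) ∨ Q) = 2/5 ∨ 1 = 1
(((((Q ↔ Q) ∨ P) ↔ (R ∨ R)) ↔ (Q → (P ↔ Q))) ∨ ¬¬((R ↔ P) ↔ (Q → R))) ↔ (((Q ↔ R) ∨ (Q ↔ R)) ∨ (((Q ↔ P) ↔ (P ↔ P)) ∨ Q)) = 4/5 ↔ 1 = 4/5

4/5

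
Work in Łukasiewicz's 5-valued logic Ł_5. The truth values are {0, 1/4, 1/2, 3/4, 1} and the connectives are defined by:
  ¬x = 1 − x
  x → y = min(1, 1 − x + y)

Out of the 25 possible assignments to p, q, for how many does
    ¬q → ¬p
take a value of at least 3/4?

19

value 1: 15 assignments (counts)
value 3/4: 4 assignments (counts)
value 1/2: 3 assignments
value 1/4: 2 assignments
value 0: 1 assignment
So 19 of the 25 assignments meet the threshold.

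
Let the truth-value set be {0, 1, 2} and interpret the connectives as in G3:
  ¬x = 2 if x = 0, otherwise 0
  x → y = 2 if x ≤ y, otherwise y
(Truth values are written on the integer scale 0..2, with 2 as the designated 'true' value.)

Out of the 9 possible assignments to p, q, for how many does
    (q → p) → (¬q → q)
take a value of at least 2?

p = 0, q = 0 ↦ 0  <
p = 0, q = 1 ↦ 2  ≥
p = 0, q = 2 ↦ 2  ≥
p = 1, q = 0 ↦ 0  <
p = 1, q = 1 ↦ 2  ≥
p = 1, q = 2 ↦ 2  ≥
p = 2, q = 0 ↦ 0  <
p = 2, q = 1 ↦ 2  ≥
p = 2, q = 2 ↦ 2  ≥
So 6 of the 9 assignments meet the threshold.

6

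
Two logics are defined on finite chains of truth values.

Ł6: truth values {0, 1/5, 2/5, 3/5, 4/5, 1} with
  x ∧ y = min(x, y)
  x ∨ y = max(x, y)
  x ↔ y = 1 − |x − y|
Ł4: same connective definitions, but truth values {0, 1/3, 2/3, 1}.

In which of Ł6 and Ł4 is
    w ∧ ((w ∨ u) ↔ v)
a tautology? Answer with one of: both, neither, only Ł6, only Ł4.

neither

In Ł6: at u = 0, v = 0, w = 0 the value is 0 — not a tautology.
In Ł4: at u = 0, v = 0, w = 0 the value is 0 — not a tautology.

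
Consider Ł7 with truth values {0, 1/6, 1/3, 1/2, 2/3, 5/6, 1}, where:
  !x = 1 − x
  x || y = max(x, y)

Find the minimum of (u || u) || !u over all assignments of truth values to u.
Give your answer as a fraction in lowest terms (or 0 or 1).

Take u = 1/2:
u || u = 1/2 || 1/2 = 1/2
!u = !1/2 = 1/2
(u || u) || !u = 1/2 || 1/2 = 1/2
No assignment yields a value below 1/2, so this is the minimum.

1/2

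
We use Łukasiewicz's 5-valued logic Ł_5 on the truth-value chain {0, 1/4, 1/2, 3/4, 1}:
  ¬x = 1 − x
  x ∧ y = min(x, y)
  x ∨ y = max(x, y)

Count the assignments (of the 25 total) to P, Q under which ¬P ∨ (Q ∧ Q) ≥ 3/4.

16

value 1: 9 assignments (counts)
value 3/4: 7 assignments (counts)
value 1/2: 5 assignments
value 1/4: 3 assignments
value 0: 1 assignment
So 16 of the 25 assignments meet the threshold.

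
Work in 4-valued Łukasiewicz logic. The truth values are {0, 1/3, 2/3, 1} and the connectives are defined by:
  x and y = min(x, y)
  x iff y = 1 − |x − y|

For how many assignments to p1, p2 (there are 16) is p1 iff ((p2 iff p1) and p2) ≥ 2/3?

p1 = 0, p2 = 0 ↦ 1  ≥
p1 = 0, p2 = 1/3 ↦ 2/3  ≥
p1 = 0, p2 = 2/3 ↦ 2/3  ≥
p1 = 0, p2 = 1 ↦ 1  ≥
p1 = 1/3, p2 = 0 ↦ 2/3  ≥
p1 = 1/3, p2 = 1/3 ↦ 1  ≥
p1 = 1/3, p2 = 2/3 ↦ 2/3  ≥
p1 = 1/3, p2 = 1 ↦ 1  ≥
p1 = 2/3, p2 = 0 ↦ 1/3  <
p1 = 2/3, p2 = 1/3 ↦ 2/3  ≥
p1 = 2/3, p2 = 2/3 ↦ 1  ≥
p1 = 2/3, p2 = 1 ↦ 1  ≥
p1 = 1, p2 = 0 ↦ 0  <
p1 = 1, p2 = 1/3 ↦ 1/3  <
p1 = 1, p2 = 2/3 ↦ 2/3  ≥
p1 = 1, p2 = 1 ↦ 1  ≥
So 13 of the 16 assignments meet the threshold.

13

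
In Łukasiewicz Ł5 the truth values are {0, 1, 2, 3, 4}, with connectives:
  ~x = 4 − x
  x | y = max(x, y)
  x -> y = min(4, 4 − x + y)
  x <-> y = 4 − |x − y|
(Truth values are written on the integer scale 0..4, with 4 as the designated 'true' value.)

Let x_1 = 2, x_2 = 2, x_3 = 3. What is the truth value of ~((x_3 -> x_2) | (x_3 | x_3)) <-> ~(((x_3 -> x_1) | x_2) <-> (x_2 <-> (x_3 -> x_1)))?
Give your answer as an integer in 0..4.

3

x_3 -> x_2 = 3 -> 2 = 3
x_3 | x_3 = 3 | 3 = 3
(x_3 -> x_2) | (x_3 | x_3) = 3 | 3 = 3
~((x_3 -> x_2) | (x_3 | x_3)) = ~3 = 1
x_3 -> x_1 = 3 -> 2 = 3
(x_3 -> x_1) | x_2 = 3 | 2 = 3
x_3 -> x_1 = 3 -> 2 = 3
x_2 <-> (x_3 -> x_1) = 2 <-> 3 = 3
((x_3 -> x_1) | x_2) <-> (x_2 <-> (x_3 -> x_1)) = 3 <-> 3 = 4
~(((x_3 -> x_1) | x_2) <-> (x_2 <-> (x_3 -> x_1))) = ~4 = 0
~((x_3 -> x_2) | (x_3 | x_3)) <-> ~(((x_3 -> x_1) | x_2) <-> (x_2 <-> (x_3 -> x_1))) = 1 <-> 0 = 3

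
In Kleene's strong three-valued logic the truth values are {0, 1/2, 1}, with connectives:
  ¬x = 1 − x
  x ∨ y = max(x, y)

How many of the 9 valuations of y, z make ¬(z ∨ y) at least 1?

y = 0, z = 0 ↦ 1  ≥
y = 0, z = 1/2 ↦ 1/2  <
y = 0, z = 1 ↦ 0  <
y = 1/2, z = 0 ↦ 1/2  <
y = 1/2, z = 1/2 ↦ 1/2  <
y = 1/2, z = 1 ↦ 0  <
y = 1, z = 0 ↦ 0  <
y = 1, z = 1/2 ↦ 0  <
y = 1, z = 1 ↦ 0  <
So 1 of the 9 assignments meets the threshold.

1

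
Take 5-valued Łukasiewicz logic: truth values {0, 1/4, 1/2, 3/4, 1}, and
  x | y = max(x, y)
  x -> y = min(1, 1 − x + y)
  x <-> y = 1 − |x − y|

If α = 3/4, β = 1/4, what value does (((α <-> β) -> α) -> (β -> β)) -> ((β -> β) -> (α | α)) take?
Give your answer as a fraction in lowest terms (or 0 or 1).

α <-> β = 3/4 <-> 1/4 = 1/2
(α <-> β) -> α = 1/2 -> 3/4 = 1
β -> β = 1/4 -> 1/4 = 1
((α <-> β) -> α) -> (β -> β) = 1 -> 1 = 1
β -> β = 1/4 -> 1/4 = 1
α | α = 3/4 | 3/4 = 3/4
(β -> β) -> (α | α) = 1 -> 3/4 = 3/4
(((α <-> β) -> α) -> (β -> β)) -> ((β -> β) -> (α | α)) = 1 -> 3/4 = 3/4

3/4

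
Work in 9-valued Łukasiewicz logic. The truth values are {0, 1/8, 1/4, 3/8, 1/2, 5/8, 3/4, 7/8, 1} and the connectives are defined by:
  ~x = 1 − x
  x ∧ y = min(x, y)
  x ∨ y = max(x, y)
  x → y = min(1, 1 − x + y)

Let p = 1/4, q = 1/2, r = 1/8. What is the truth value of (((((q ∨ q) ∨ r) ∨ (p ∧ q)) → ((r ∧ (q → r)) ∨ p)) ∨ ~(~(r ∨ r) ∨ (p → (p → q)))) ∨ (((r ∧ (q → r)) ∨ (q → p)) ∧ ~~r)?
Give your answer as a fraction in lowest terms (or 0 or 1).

q ∨ q = 1/2 ∨ 1/2 = 1/2
(q ∨ q) ∨ r = 1/2 ∨ 1/8 = 1/2
p ∧ q = 1/4 ∧ 1/2 = 1/4
((q ∨ q) ∨ r) ∨ (p ∧ q) = 1/2 ∨ 1/4 = 1/2
q → r = 1/2 → 1/8 = 5/8
r ∧ (q → r) = 1/8 ∧ 5/8 = 1/8
(r ∧ (q → r)) ∨ p = 1/8 ∨ 1/4 = 1/4
(((q ∨ q) ∨ r) ∨ (p ∧ q)) → ((r ∧ (q → r)) ∨ p) = 1/2 → 1/4 = 3/4
r ∨ r = 1/8 ∨ 1/8 = 1/8
~(r ∨ r) = ~1/8 = 7/8
p → q = 1/4 → 1/2 = 1
p → (p → q) = 1/4 → 1 = 1
~(r ∨ r) ∨ (p → (p → q)) = 7/8 ∨ 1 = 1
~(~(r ∨ r) ∨ (p → (p → q))) = ~1 = 0
((((q ∨ q) ∨ r) ∨ (p ∧ q)) → ((r ∧ (q → r)) ∨ p)) ∨ ~(~(r ∨ r) ∨ (p → (p → q))) = 3/4 ∨ 0 = 3/4
q → r = 1/2 → 1/8 = 5/8
r ∧ (q → r) = 1/8 ∧ 5/8 = 1/8
q → p = 1/2 → 1/4 = 3/4
(r ∧ (q → r)) ∨ (q → p) = 1/8 ∨ 3/4 = 3/4
~r = ~1/8 = 7/8
~~r = ~7/8 = 1/8
((r ∧ (q → r)) ∨ (q → p)) ∧ ~~r = 3/4 ∧ 1/8 = 1/8
(((((q ∨ q) ∨ r) ∨ (p ∧ q)) → ((r ∧ (q → r)) ∨ p)) ∨ ~(~(r ∨ r) ∨ (p → (p → q)))) ∨ (((r ∧ (q → r)) ∨ (q → p)) ∧ ~~r) = 3/4 ∨ 1/8 = 3/4

3/4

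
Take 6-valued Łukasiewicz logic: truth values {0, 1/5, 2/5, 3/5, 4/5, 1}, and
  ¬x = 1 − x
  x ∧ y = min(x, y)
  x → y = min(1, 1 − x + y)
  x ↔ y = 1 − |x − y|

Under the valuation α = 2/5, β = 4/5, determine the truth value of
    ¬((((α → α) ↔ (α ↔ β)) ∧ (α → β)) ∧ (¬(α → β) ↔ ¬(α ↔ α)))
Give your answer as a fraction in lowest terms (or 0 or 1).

α → α = 2/5 → 2/5 = 1
α ↔ β = 2/5 ↔ 4/5 = 3/5
(α → α) ↔ (α ↔ β) = 1 ↔ 3/5 = 3/5
α → β = 2/5 → 4/5 = 1
((α → α) ↔ (α ↔ β)) ∧ (α → β) = 3/5 ∧ 1 = 3/5
α → β = 2/5 → 4/5 = 1
¬(α → β) = ¬1 = 0
α ↔ α = 2/5 ↔ 2/5 = 1
¬(α ↔ α) = ¬1 = 0
¬(α → β) ↔ ¬(α ↔ α) = 0 ↔ 0 = 1
(((α → α) ↔ (α ↔ β)) ∧ (α → β)) ∧ (¬(α → β) ↔ ¬(α ↔ α)) = 3/5 ∧ 1 = 3/5
¬((((α → α) ↔ (α ↔ β)) ∧ (α → β)) ∧ (¬(α → β) ↔ ¬(α ↔ α))) = ¬3/5 = 2/5

2/5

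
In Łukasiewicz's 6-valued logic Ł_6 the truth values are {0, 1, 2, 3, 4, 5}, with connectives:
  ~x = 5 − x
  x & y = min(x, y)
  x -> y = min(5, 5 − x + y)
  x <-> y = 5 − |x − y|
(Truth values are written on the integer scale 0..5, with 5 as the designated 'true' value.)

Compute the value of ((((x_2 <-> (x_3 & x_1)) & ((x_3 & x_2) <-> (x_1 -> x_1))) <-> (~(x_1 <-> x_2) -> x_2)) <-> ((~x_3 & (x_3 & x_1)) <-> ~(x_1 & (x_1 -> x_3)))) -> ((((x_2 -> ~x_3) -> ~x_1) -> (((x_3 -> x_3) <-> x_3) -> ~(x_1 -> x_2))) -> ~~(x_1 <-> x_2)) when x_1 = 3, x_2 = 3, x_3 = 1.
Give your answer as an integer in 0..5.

x_3 & x_1 = 1 & 3 = 1
x_2 <-> (x_3 & x_1) = 3 <-> 1 = 3
x_3 & x_2 = 1 & 3 = 1
x_1 -> x_1 = 3 -> 3 = 5
(x_3 & x_2) <-> (x_1 -> x_1) = 1 <-> 5 = 1
(x_2 <-> (x_3 & x_1)) & ((x_3 & x_2) <-> (x_1 -> x_1)) = 3 & 1 = 1
x_1 <-> x_2 = 3 <-> 3 = 5
~(x_1 <-> x_2) = ~5 = 0
~(x_1 <-> x_2) -> x_2 = 0 -> 3 = 5
((x_2 <-> (x_3 & x_1)) & ((x_3 & x_2) <-> (x_1 -> x_1))) <-> (~(x_1 <-> x_2) -> x_2) = 1 <-> 5 = 1
~x_3 = ~1 = 4
x_3 & x_1 = 1 & 3 = 1
~x_3 & (x_3 & x_1) = 4 & 1 = 1
x_1 -> x_3 = 3 -> 1 = 3
x_1 & (x_1 -> x_3) = 3 & 3 = 3
~(x_1 & (x_1 -> x_3)) = ~3 = 2
(~x_3 & (x_3 & x_1)) <-> ~(x_1 & (x_1 -> x_3)) = 1 <-> 2 = 4
(((x_2 <-> (x_3 & x_1)) & ((x_3 & x_2) <-> (x_1 -> x_1))) <-> (~(x_1 <-> x_2) -> x_2)) <-> ((~x_3 & (x_3 & x_1)) <-> ~(x_1 & (x_1 -> x_3))) = 1 <-> 4 = 2
~x_3 = ~1 = 4
x_2 -> ~x_3 = 3 -> 4 = 5
~x_1 = ~3 = 2
(x_2 -> ~x_3) -> ~x_1 = 5 -> 2 = 2
x_3 -> x_3 = 1 -> 1 = 5
(x_3 -> x_3) <-> x_3 = 5 <-> 1 = 1
x_1 -> x_2 = 3 -> 3 = 5
~(x_1 -> x_2) = ~5 = 0
((x_3 -> x_3) <-> x_3) -> ~(x_1 -> x_2) = 1 -> 0 = 4
((x_2 -> ~x_3) -> ~x_1) -> (((x_3 -> x_3) <-> x_3) -> ~(x_1 -> x_2)) = 2 -> 4 = 5
x_1 <-> x_2 = 3 <-> 3 = 5
~(x_1 <-> x_2) = ~5 = 0
~~(x_1 <-> x_2) = ~0 = 5
(((x_2 -> ~x_3) -> ~x_1) -> (((x_3 -> x_3) <-> x_3) -> ~(x_1 -> x_2))) -> ~~(x_1 <-> x_2) = 5 -> 5 = 5
((((x_2 <-> (x_3 & x_1)) & ((x_3 & x_2) <-> (x_1 -> x_1))) <-> (~(x_1 <-> x_2) -> x_2)) <-> ((~x_3 & (x_3 & x_1)) <-> ~(x_1 & (x_1 -> x_3)))) -> ((((x_2 -> ~x_3) -> ~x_1) -> (((x_3 -> x_3) <-> x_3) -> ~(x_1 -> x_2))) -> ~~(x_1 <-> x_2)) = 2 -> 5 = 5

5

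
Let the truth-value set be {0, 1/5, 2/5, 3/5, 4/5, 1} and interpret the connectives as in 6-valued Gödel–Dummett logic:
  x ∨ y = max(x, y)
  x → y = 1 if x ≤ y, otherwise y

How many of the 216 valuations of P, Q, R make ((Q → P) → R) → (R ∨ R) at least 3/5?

190

value 1: 161 assignments (counts)
value 4/5: 15 assignments (counts)
value 3/5: 14 assignments (counts)
value 2/5: 12 assignments
value 1/5: 9 assignments
value 0: 5 assignments
So 190 of the 216 assignments meet the threshold.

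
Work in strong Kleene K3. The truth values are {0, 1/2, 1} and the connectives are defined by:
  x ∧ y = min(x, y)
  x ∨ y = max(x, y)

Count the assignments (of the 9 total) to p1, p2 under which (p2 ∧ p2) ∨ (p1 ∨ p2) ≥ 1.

5

p1 = 0, p2 = 0 ↦ 0  <
p1 = 0, p2 = 1/2 ↦ 1/2  <
p1 = 0, p2 = 1 ↦ 1  ≥
p1 = 1/2, p2 = 0 ↦ 1/2  <
p1 = 1/2, p2 = 1/2 ↦ 1/2  <
p1 = 1/2, p2 = 1 ↦ 1  ≥
p1 = 1, p2 = 0 ↦ 1  ≥
p1 = 1, p2 = 1/2 ↦ 1  ≥
p1 = 1, p2 = 1 ↦ 1  ≥
So 5 of the 9 assignments meet the threshold.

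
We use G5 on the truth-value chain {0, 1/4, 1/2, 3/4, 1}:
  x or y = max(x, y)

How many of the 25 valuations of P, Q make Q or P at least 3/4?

16

value 1: 9 assignments (counts)
value 3/4: 7 assignments (counts)
value 1/2: 5 assignments
value 1/4: 3 assignments
value 0: 1 assignment
So 16 of the 25 assignments meet the threshold.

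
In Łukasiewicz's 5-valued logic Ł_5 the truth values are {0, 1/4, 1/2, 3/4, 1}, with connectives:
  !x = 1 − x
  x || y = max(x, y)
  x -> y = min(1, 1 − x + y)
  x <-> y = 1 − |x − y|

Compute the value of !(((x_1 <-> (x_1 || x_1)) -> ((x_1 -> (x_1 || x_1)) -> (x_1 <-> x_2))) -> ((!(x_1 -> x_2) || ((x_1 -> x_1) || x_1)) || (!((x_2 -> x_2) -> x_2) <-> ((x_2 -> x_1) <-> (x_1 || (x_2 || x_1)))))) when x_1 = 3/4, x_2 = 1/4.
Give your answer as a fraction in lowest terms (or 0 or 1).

x_1 || x_1 = 3/4 || 3/4 = 3/4
x_1 <-> (x_1 || x_1) = 3/4 <-> 3/4 = 1
x_1 || x_1 = 3/4 || 3/4 = 3/4
x_1 -> (x_1 || x_1) = 3/4 -> 3/4 = 1
x_1 <-> x_2 = 3/4 <-> 1/4 = 1/2
(x_1 -> (x_1 || x_1)) -> (x_1 <-> x_2) = 1 -> 1/2 = 1/2
(x_1 <-> (x_1 || x_1)) -> ((x_1 -> (x_1 || x_1)) -> (x_1 <-> x_2)) = 1 -> 1/2 = 1/2
x_1 -> x_2 = 3/4 -> 1/4 = 1/2
!(x_1 -> x_2) = !1/2 = 1/2
x_1 -> x_1 = 3/4 -> 3/4 = 1
(x_1 -> x_1) || x_1 = 1 || 3/4 = 1
!(x_1 -> x_2) || ((x_1 -> x_1) || x_1) = 1/2 || 1 = 1
x_2 -> x_2 = 1/4 -> 1/4 = 1
(x_2 -> x_2) -> x_2 = 1 -> 1/4 = 1/4
!((x_2 -> x_2) -> x_2) = !1/4 = 3/4
x_2 -> x_1 = 1/4 -> 3/4 = 1
x_2 || x_1 = 1/4 || 3/4 = 3/4
x_1 || (x_2 || x_1) = 3/4 || 3/4 = 3/4
(x_2 -> x_1) <-> (x_1 || (x_2 || x_1)) = 1 <-> 3/4 = 3/4
!((x_2 -> x_2) -> x_2) <-> ((x_2 -> x_1) <-> (x_1 || (x_2 || x_1))) = 3/4 <-> 3/4 = 1
(!(x_1 -> x_2) || ((x_1 -> x_1) || x_1)) || (!((x_2 -> x_2) -> x_2) <-> ((x_2 -> x_1) <-> (x_1 || (x_2 || x_1)))) = 1 || 1 = 1
((x_1 <-> (x_1 || x_1)) -> ((x_1 -> (x_1 || x_1)) -> (x_1 <-> x_2))) -> ((!(x_1 -> x_2) || ((x_1 -> x_1) || x_1)) || (!((x_2 -> x_2) -> x_2) <-> ((x_2 -> x_1) <-> (x_1 || (x_2 || x_1))))) = 1/2 -> 1 = 1
!(((x_1 <-> (x_1 || x_1)) -> ((x_1 -> (x_1 || x_1)) -> (x_1 <-> x_2))) -> ((!(x_1 -> x_2) || ((x_1 -> x_1) || x_1)) || (!((x_2 -> x_2) -> x_2) <-> ((x_2 -> x_1) <-> (x_1 || (x_2 || x_1)))))) = !1 = 0

0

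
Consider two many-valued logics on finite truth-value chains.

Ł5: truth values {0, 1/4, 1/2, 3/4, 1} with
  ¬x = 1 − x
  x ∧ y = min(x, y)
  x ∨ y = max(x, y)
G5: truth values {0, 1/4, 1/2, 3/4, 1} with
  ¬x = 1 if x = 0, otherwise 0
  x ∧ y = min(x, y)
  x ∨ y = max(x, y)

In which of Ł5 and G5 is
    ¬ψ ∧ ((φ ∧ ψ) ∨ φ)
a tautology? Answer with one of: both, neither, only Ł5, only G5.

In Ł5: at φ = 0, ψ = 0 the value is 0 — not a tautology.
In G5: at φ = 0, ψ = 0 the value is 0 — not a tautology.

neither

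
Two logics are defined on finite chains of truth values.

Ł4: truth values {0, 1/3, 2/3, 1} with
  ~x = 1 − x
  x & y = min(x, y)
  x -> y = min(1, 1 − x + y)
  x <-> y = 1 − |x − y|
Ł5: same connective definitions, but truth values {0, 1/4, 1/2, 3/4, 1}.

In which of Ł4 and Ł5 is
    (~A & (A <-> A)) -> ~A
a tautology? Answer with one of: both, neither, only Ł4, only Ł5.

both

In Ł4: every assignment gives 1 — tautology.
In Ł5: every assignment gives 1 — tautology.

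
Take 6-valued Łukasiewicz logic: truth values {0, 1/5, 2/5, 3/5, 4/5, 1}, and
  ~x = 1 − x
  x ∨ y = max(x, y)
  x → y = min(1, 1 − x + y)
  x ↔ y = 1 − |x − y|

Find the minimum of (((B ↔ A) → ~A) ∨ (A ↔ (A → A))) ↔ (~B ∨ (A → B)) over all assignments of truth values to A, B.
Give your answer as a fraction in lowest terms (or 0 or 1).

Take A = 2/5, B = 2/5:
B ↔ A = 2/5 ↔ 2/5 = 1
~A = ~2/5 = 3/5
(B ↔ A) → ~A = 1 → 3/5 = 3/5
A → A = 2/5 → 2/5 = 1
A ↔ (A → A) = 2/5 ↔ 1 = 2/5
((B ↔ A) → ~A) ∨ (A ↔ (A → A)) = 3/5 ∨ 2/5 = 3/5
~B = ~2/5 = 3/5
A → B = 2/5 → 2/5 = 1
~B ∨ (A → B) = 3/5 ∨ 1 = 1
(((B ↔ A) → ~A) ∨ (A ↔ (A → A))) ↔ (~B ∨ (A → B)) = 3/5 ↔ 1 = 3/5
No assignment yields a value below 3/5, so this is the minimum.

3/5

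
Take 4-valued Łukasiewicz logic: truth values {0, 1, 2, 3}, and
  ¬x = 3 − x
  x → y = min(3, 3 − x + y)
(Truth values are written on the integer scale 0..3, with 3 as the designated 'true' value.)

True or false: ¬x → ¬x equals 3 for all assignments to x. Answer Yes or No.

x = 0 ↦ 3
x = 1 ↦ 3
x = 2 ↦ 3
x = 3 ↦ 3
Every assignment gives a value ≥ 3.

Yes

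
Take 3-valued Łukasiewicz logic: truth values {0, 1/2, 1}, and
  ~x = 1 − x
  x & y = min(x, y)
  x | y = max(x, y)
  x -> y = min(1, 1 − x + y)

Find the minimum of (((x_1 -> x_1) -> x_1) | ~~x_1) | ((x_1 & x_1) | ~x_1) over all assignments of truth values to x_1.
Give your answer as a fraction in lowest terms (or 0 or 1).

1/2

Take x_1 = 1/2:
x_1 -> x_1 = 1/2 -> 1/2 = 1
(x_1 -> x_1) -> x_1 = 1 -> 1/2 = 1/2
~x_1 = ~1/2 = 1/2
~~x_1 = ~1/2 = 1/2
((x_1 -> x_1) -> x_1) | ~~x_1 = 1/2 | 1/2 = 1/2
x_1 & x_1 = 1/2 & 1/2 = 1/2
~x_1 = ~1/2 = 1/2
(x_1 & x_1) | ~x_1 = 1/2 | 1/2 = 1/2
(((x_1 -> x_1) -> x_1) | ~~x_1) | ((x_1 & x_1) | ~x_1) = 1/2 | 1/2 = 1/2
No assignment yields a value below 1/2, so this is the minimum.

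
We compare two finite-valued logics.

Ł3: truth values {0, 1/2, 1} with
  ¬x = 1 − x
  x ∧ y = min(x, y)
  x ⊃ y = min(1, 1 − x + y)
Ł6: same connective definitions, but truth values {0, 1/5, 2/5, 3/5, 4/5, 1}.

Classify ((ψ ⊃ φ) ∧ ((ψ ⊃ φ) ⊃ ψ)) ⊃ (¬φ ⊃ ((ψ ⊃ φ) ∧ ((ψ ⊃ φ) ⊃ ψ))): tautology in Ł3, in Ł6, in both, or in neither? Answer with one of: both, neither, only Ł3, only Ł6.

both

In Ł3: every assignment gives 1 — tautology.
In Ł6: every assignment gives 1 — tautology.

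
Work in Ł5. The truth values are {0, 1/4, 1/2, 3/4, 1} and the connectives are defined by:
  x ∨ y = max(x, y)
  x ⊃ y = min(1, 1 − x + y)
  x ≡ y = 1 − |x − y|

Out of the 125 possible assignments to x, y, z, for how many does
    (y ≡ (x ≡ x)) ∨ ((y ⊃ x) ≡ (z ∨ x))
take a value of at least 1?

61

value 1: 61 assignments (counts)
value 3/4: 40 assignments
value 1/2: 17 assignments
value 1/4: 6 assignments
value 0: 1 assignment
So 61 of the 125 assignments meet the threshold.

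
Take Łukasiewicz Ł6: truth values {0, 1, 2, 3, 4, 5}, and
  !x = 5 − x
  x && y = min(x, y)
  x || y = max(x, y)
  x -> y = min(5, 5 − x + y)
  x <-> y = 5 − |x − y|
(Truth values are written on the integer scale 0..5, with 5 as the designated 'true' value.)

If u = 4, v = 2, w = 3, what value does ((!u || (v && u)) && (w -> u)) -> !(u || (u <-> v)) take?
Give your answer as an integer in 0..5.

!u = !4 = 1
v && u = 2 && 4 = 2
!u || (v && u) = 1 || 2 = 2
w -> u = 3 -> 4 = 5
(!u || (v && u)) && (w -> u) = 2 && 5 = 2
u <-> v = 4 <-> 2 = 3
u || (u <-> v) = 4 || 3 = 4
!(u || (u <-> v)) = !4 = 1
((!u || (v && u)) && (w -> u)) -> !(u || (u <-> v)) = 2 -> 1 = 4

4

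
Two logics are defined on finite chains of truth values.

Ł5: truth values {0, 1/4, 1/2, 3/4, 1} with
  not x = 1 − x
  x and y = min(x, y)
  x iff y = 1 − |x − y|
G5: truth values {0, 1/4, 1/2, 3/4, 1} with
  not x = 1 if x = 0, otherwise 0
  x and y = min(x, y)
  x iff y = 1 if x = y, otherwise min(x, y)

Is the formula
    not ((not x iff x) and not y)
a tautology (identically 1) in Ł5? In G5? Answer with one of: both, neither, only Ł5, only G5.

only G5

In Ł5: at x = 1/4, y = 0 the value is 1/2 — not a tautology.
In G5: every assignment gives 1 — tautology.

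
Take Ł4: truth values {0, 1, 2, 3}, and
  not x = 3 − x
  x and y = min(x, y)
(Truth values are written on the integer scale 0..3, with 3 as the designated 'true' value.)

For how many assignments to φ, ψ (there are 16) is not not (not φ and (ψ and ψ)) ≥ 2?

4

φ = 0, ψ = 0 ↦ 0  <
φ = 0, ψ = 1 ↦ 1  <
φ = 0, ψ = 2 ↦ 2  ≥
φ = 0, ψ = 3 ↦ 3  ≥
φ = 1, ψ = 0 ↦ 0  <
φ = 1, ψ = 1 ↦ 1  <
φ = 1, ψ = 2 ↦ 2  ≥
φ = 1, ψ = 3 ↦ 2  ≥
φ = 2, ψ = 0 ↦ 0  <
φ = 2, ψ = 1 ↦ 1  <
φ = 2, ψ = 2 ↦ 1  <
φ = 2, ψ = 3 ↦ 1  <
φ = 3, ψ = 0 ↦ 0  <
φ = 3, ψ = 1 ↦ 0  <
φ = 3, ψ = 2 ↦ 0  <
φ = 3, ψ = 3 ↦ 0  <
So 4 of the 16 assignments meet the threshold.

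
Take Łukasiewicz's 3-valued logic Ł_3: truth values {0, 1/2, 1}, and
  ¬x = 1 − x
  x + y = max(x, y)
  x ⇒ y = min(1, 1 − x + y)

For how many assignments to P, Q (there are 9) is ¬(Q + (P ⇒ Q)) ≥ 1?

1

P = 0, Q = 0 ↦ 0  <
P = 0, Q = 1/2 ↦ 0  <
P = 0, Q = 1 ↦ 0  <
P = 1/2, Q = 0 ↦ 1/2  <
P = 1/2, Q = 1/2 ↦ 0  <
P = 1/2, Q = 1 ↦ 0  <
P = 1, Q = 0 ↦ 1  ≥
P = 1, Q = 1/2 ↦ 1/2  <
P = 1, Q = 1 ↦ 0  <
So 1 of the 9 assignments meets the threshold.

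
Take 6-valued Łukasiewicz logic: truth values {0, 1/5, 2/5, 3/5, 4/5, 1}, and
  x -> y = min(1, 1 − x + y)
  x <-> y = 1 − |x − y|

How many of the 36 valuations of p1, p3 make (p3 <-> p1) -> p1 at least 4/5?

24

value 1: 17 assignments (counts)
value 4/5: 7 assignments (counts)
value 3/5: 5 assignments
value 2/5: 4 assignments
value 1/5: 2 assignments
value 0: 1 assignment
So 24 of the 36 assignments meet the threshold.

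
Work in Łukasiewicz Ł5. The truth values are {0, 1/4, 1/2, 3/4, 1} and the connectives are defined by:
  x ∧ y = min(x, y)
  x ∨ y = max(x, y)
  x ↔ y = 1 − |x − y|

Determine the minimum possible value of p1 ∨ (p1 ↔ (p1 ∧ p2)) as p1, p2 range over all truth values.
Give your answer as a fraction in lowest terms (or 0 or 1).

Take p1 = 1/2, p2 = 0:
p1 ∧ p2 = 1/2 ∧ 0 = 0
p1 ↔ (p1 ∧ p2) = 1/2 ↔ 0 = 1/2
p1 ∨ (p1 ↔ (p1 ∧ p2)) = 1/2 ∨ 1/2 = 1/2
No assignment yields a value below 1/2, so this is the minimum.

1/2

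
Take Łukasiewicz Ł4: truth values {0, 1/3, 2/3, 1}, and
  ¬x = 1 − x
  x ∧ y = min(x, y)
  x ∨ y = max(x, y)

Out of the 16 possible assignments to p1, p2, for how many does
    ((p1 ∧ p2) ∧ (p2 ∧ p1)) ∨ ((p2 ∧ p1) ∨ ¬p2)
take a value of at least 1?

5

p1 = 0, p2 = 0 ↦ 1  ≥
p1 = 0, p2 = 1/3 ↦ 2/3  <
p1 = 0, p2 = 2/3 ↦ 1/3  <
p1 = 0, p2 = 1 ↦ 0  <
p1 = 1/3, p2 = 0 ↦ 1  ≥
p1 = 1/3, p2 = 1/3 ↦ 2/3  <
p1 = 1/3, p2 = 2/3 ↦ 1/3  <
p1 = 1/3, p2 = 1 ↦ 1/3  <
p1 = 2/3, p2 = 0 ↦ 1  ≥
p1 = 2/3, p2 = 1/3 ↦ 2/3  <
p1 = 2/3, p2 = 2/3 ↦ 2/3  <
p1 = 2/3, p2 = 1 ↦ 2/3  <
p1 = 1, p2 = 0 ↦ 1  ≥
p1 = 1, p2 = 1/3 ↦ 2/3  <
p1 = 1, p2 = 2/3 ↦ 2/3  <
p1 = 1, p2 = 1 ↦ 1  ≥
So 5 of the 16 assignments meet the threshold.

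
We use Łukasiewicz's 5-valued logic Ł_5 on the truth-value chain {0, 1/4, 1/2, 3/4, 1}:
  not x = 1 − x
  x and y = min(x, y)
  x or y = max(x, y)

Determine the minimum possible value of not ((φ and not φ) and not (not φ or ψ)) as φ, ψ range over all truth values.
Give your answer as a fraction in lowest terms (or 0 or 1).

1/2

Take φ = 1/2, ψ = 0:
not φ = not 1/2 = 1/2
φ and not φ = 1/2 and 1/2 = 1/2
not φ = not 1/2 = 1/2
not φ or ψ = 1/2 or 0 = 1/2
not (not φ or ψ) = not 1/2 = 1/2
(φ and not φ) and not (not φ or ψ) = 1/2 and 1/2 = 1/2
not ((φ and not φ) and not (not φ or ψ)) = not 1/2 = 1/2
No assignment yields a value below 1/2, so this is the minimum.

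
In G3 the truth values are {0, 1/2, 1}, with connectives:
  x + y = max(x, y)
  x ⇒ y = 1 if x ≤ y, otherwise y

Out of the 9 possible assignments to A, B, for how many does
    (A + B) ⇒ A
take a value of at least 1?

A = 0, B = 0 ↦ 1  ≥
A = 0, B = 1/2 ↦ 0  <
A = 0, B = 1 ↦ 0  <
A = 1/2, B = 0 ↦ 1  ≥
A = 1/2, B = 1/2 ↦ 1  ≥
A = 1/2, B = 1 ↦ 1/2  <
A = 1, B = 0 ↦ 1  ≥
A = 1, B = 1/2 ↦ 1  ≥
A = 1, B = 1 ↦ 1  ≥
So 6 of the 9 assignments meet the threshold.

6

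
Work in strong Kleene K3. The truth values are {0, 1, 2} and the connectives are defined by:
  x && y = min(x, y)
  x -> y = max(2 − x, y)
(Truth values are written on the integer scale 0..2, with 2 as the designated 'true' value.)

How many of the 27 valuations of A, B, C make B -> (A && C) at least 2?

11

value 2: 11 assignments (counts)
value 1: 11 assignments
value 0: 5 assignments
So 11 of the 27 assignments meet the threshold.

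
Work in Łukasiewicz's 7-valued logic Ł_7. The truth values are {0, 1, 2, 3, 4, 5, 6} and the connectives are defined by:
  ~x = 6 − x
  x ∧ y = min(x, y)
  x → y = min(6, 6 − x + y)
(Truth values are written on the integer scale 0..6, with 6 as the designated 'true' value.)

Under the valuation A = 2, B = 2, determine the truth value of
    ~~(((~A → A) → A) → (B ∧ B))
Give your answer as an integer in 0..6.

4

~A = ~2 = 4
~A → A = 4 → 2 = 4
(~A → A) → A = 4 → 2 = 4
B ∧ B = 2 ∧ 2 = 2
((~A → A) → A) → (B ∧ B) = 4 → 2 = 4
~(((~A → A) → A) → (B ∧ B)) = ~4 = 2
~~(((~A → A) → A) → (B ∧ B)) = ~2 = 4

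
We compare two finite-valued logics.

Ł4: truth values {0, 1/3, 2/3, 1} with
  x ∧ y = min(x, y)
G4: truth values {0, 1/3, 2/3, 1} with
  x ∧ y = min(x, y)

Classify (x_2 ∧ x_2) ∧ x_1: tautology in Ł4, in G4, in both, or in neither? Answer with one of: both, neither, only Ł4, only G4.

neither

In Ł4: at x_1 = 0, x_2 = 0 the value is 0 — not a tautology.
In G4: at x_1 = 0, x_2 = 0 the value is 0 — not a tautology.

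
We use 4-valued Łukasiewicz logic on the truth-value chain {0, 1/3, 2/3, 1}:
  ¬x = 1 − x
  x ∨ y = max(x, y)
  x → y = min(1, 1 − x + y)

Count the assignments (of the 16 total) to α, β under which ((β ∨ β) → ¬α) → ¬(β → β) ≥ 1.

α = 0, β = 0 ↦ 0  <
α = 0, β = 1/3 ↦ 0  <
α = 0, β = 2/3 ↦ 0  <
α = 0, β = 1 ↦ 0  <
α = 1/3, β = 0 ↦ 0  <
α = 1/3, β = 1/3 ↦ 0  <
α = 1/3, β = 2/3 ↦ 0  <
α = 1/3, β = 1 ↦ 1/3  <
α = 2/3, β = 0 ↦ 0  <
α = 2/3, β = 1/3 ↦ 0  <
α = 2/3, β = 2/3 ↦ 1/3  <
α = 2/3, β = 1 ↦ 2/3  <
α = 1, β = 0 ↦ 0  <
α = 1, β = 1/3 ↦ 1/3  <
α = 1, β = 2/3 ↦ 2/3  <
α = 1, β = 1 ↦ 1  ≥
So 1 of the 16 assignments meets the threshold.

1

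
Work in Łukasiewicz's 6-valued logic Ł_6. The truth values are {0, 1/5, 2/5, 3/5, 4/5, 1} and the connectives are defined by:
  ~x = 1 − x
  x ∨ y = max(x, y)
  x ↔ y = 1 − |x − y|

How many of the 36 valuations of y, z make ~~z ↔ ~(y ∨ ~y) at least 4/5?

16

value 1: 6 assignments (counts)
value 4/5: 10 assignments (counts)
value 3/5: 8 assignments
value 2/5: 6 assignments
value 1/5: 4 assignments
value 0: 2 assignments
So 16 of the 36 assignments meet the threshold.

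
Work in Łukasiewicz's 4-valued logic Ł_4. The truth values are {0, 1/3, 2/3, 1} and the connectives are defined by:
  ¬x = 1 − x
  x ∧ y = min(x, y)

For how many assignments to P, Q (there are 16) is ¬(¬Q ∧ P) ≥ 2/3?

12

P = 0, Q = 0 ↦ 1  ≥
P = 0, Q = 1/3 ↦ 1  ≥
P = 0, Q = 2/3 ↦ 1  ≥
P = 0, Q = 1 ↦ 1  ≥
P = 1/3, Q = 0 ↦ 2/3  ≥
P = 1/3, Q = 1/3 ↦ 2/3  ≥
P = 1/3, Q = 2/3 ↦ 2/3  ≥
P = 1/3, Q = 1 ↦ 1  ≥
P = 2/3, Q = 0 ↦ 1/3  <
P = 2/3, Q = 1/3 ↦ 1/3  <
P = 2/3, Q = 2/3 ↦ 2/3  ≥
P = 2/3, Q = 1 ↦ 1  ≥
P = 1, Q = 0 ↦ 0  <
P = 1, Q = 1/3 ↦ 1/3  <
P = 1, Q = 2/3 ↦ 2/3  ≥
P = 1, Q = 1 ↦ 1  ≥
So 12 of the 16 assignments meet the threshold.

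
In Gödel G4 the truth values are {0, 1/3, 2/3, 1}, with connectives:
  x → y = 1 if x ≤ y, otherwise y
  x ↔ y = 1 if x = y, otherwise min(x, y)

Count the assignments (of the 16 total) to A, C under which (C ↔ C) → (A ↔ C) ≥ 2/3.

6

A = 0, C = 0 ↦ 1  ≥
A = 0, C = 1/3 ↦ 0  <
A = 0, C = 2/3 ↦ 0  <
A = 0, C = 1 ↦ 0  <
A = 1/3, C = 0 ↦ 0  <
A = 1/3, C = 1/3 ↦ 1  ≥
A = 1/3, C = 2/3 ↦ 1/3  <
A = 1/3, C = 1 ↦ 1/3  <
A = 2/3, C = 0 ↦ 0  <
A = 2/3, C = 1/3 ↦ 1/3  <
A = 2/3, C = 2/3 ↦ 1  ≥
A = 2/3, C = 1 ↦ 2/3  ≥
A = 1, C = 0 ↦ 0  <
A = 1, C = 1/3 ↦ 1/3  <
A = 1, C = 2/3 ↦ 2/3  ≥
A = 1, C = 1 ↦ 1  ≥
So 6 of the 16 assignments meet the threshold.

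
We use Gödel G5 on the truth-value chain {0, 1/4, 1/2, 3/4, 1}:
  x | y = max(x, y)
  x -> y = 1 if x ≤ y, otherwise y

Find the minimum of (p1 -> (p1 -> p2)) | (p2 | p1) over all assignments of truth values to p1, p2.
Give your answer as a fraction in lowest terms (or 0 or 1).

1/4

Take p1 = 1/4, p2 = 0:
p1 -> p2 = 1/4 -> 0 = 0
p1 -> (p1 -> p2) = 1/4 -> 0 = 0
p2 | p1 = 0 | 1/4 = 1/4
(p1 -> (p1 -> p2)) | (p2 | p1) = 0 | 1/4 = 1/4
No assignment yields a value below 1/4, so this is the minimum.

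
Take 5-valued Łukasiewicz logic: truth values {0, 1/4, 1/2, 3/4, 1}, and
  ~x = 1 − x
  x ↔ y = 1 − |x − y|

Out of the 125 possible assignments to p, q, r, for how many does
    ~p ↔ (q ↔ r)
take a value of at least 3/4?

value 1: 25 assignments (counts)
value 3/4: 43 assignments (counts)
value 1/2: 31 assignments
value 1/4: 19 assignments
value 0: 7 assignments
So 68 of the 125 assignments meet the threshold.

68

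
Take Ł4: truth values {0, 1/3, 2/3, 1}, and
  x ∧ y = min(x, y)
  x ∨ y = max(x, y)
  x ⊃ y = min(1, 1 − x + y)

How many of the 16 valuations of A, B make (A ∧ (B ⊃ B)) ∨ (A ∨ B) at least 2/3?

A = 0, B = 0 ↦ 0  <
A = 0, B = 1/3 ↦ 1/3  <
A = 0, B = 2/3 ↦ 2/3  ≥
A = 0, B = 1 ↦ 1  ≥
A = 1/3, B = 0 ↦ 1/3  <
A = 1/3, B = 1/3 ↦ 1/3  <
A = 1/3, B = 2/3 ↦ 2/3  ≥
A = 1/3, B = 1 ↦ 1  ≥
A = 2/3, B = 0 ↦ 2/3  ≥
A = 2/3, B = 1/3 ↦ 2/3  ≥
A = 2/3, B = 2/3 ↦ 2/3  ≥
A = 2/3, B = 1 ↦ 1  ≥
A = 1, B = 0 ↦ 1  ≥
A = 1, B = 1/3 ↦ 1  ≥
A = 1, B = 2/3 ↦ 1  ≥
A = 1, B = 1 ↦ 1  ≥
So 12 of the 16 assignments meet the threshold.

12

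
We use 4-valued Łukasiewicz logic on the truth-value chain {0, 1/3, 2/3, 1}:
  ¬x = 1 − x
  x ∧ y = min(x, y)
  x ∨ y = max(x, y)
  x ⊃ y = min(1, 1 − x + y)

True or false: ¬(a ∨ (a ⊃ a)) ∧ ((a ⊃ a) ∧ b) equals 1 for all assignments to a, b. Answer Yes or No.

Counterexample: take a = 0, b = 0.
a ⊃ a = 0 ⊃ 0 = 1
a ∨ (a ⊃ a) = 0 ∨ 1 = 1
¬(a ∨ (a ⊃ a)) = ¬1 = 0
a ⊃ a = 0 ⊃ 0 = 1
(a ⊃ a) ∧ b = 1 ∧ 0 = 0
¬(a ∨ (a ⊃ a)) ∧ ((a ⊃ a) ∧ b) = 0 ∧ 0 = 0
This gives 0 ≠ 1.

No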